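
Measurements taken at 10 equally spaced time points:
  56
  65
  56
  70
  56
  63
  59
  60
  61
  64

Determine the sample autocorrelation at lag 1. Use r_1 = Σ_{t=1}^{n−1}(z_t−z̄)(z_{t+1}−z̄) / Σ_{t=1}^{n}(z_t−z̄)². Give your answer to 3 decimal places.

-0.747

Mean z̄ = (56 + 65 + 56 + 70 + 56 + 63 + 59 + 60 + 61 + 64)/10 = 61.0000
Numerator Σ_{t=1}^{9}(z_t−z̄)(z_{t+1}−z̄) = -142.0000
Denominator Σ(z_t−z̄)² = 190.0000
r_1 = -142.0000 / 190.0000 = -0.747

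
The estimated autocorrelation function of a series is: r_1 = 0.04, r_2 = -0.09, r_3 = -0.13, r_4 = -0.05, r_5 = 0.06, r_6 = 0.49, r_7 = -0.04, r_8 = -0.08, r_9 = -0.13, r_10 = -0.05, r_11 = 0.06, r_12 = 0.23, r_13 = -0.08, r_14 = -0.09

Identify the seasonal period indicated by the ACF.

6

The largest autocorrelation is r_6 = 0.49, with a weaker echo at lag 12 (0.23); the remaining lags stay at or below 0.06.
The dominant spike at lag 6 indicates a seasonal period of 6.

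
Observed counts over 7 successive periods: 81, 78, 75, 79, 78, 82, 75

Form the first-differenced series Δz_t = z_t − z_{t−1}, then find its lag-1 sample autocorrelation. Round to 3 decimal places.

First differences Δz: -3, -3, 4, -1, 4, -7
Mean of differences = -1.0000
Numerator Σ(Δz_t−Δz̄)(Δz_{t+1}−Δz̄) = -36.0000
Denominator Σ(Δz_t−Δz̄)² = 94.0000
r_1(Δz) = -36.0000 / 94.0000 = -0.383

-0.383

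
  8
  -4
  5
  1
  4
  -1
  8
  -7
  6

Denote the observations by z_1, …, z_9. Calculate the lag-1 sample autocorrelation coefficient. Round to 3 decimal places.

-0.753

Mean z̄ = (8 − 4 + 5 + 1 + 4 − 1 + 8 − 7 + 6)/9 = 2.2222
Numerator Σ_{t=1}^{8}(z_t−z̄)(z_{t+1}−z̄) = -171.2716
Denominator Σ(z_t−z̄)² = 227.5556
r_1 = -171.2716 / 227.5556 = -0.753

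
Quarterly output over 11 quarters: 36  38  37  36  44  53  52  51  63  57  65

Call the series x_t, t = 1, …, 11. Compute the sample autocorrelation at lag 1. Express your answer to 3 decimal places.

0.646

Mean x̄ = (36 + 38 + 37 + 36 + 44 + 53 + 52 + 51 + 63 + 57 + 65)/11 = 48.3636
Numerator Σ_{t=1}^{10}(x_t−x̄)(x_{t+1}−x̄) = 755.2314
Denominator Σ(x_t−x̄)² = 1168.5455
r_1 = 755.2314 / 1168.5455 = 0.646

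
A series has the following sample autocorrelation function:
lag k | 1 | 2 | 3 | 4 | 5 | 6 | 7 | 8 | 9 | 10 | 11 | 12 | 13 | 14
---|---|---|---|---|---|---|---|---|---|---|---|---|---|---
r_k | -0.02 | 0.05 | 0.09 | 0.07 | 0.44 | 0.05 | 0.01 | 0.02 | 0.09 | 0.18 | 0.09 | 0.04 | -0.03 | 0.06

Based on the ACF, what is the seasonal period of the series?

The largest autocorrelation is r_5 = 0.44, with a weaker echo at lag 10 (0.18); the remaining lags stay at or below 0.09.
The dominant spike at lag 5 indicates a seasonal period of 5.

5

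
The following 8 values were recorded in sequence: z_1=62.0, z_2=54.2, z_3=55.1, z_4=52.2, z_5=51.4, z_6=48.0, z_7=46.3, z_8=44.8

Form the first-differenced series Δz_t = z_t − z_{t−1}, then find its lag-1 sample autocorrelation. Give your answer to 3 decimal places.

-0.481

First differences Δz: -7.8, 0.9, -2.9, -0.8, -3.4, -1.7, -1.5
Mean of differences = -2.4571
Numerator Σ(Δz_t−Δz̄)(Δz_{t+1}−Δz̄) = -21.7090
Denominator Σ(Δz_t−Δz̄)² = 45.1371
r_1(Δz) = -21.7090 / 45.1371 = -0.481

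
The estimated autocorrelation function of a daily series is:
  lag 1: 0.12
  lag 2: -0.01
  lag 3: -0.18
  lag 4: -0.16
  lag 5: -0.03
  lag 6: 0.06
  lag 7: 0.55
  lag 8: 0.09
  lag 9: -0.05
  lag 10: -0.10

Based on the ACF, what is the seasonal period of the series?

7

The largest autocorrelation is r_7 = 0.55; the remaining lags stay at or below 0.12.
The dominant spike at lag 7 indicates a seasonal period of 7.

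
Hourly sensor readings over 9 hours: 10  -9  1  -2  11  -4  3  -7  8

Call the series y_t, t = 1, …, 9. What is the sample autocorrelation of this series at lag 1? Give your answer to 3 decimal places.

Mean ȳ = (10 − 9 + 1 − 2 + 11 − 4 + 3 − 7 + 8)/9 = 1.2222
Numerator Σ_{t=1}^{8}(y_t−ȳ)(y_{t+1}−ȳ) = -248.9383
Denominator Σ(y_t−ȳ)² = 431.5556
r_1 = -248.9383 / 431.5556 = -0.577

-0.577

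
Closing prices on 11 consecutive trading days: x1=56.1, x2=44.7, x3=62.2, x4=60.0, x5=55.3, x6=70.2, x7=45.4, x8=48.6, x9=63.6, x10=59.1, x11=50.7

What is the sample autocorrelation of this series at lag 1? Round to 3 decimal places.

-0.279

Mean x̄ = (56.1 + 44.7 + 62.2 + 60.0 + 55.3 + 70.2 + 45.4 + 48.6 + 63.6 + 59.1 + 50.7)/11 = 55.9909
Numerator Σ_{t=1}^{10}(x_t−x̄)(x_{t+1}−x̄) = -180.2737
Denominator Σ(x_t−x̄)² = 646.8491
r_1 = -180.2737 / 646.8491 = -0.279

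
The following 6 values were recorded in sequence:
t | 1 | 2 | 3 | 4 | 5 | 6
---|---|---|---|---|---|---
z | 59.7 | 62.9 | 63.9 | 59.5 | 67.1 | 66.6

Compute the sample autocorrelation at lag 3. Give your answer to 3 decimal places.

0.266

Mean z̄ = (59.7 + 62.9 + 63.9 + 59.5 + 67.1 + 66.6)/6 = 63.2833
Deviations from mean: -3.5833, -0.3833, 0.6167, -3.7833, 3.8167, 3.3167
Σ(z_t−z̄)(z_{t+3}−z̄) = (13.5569) + (-1.4631) + (2.0453) = 14.1392
Denominator Σ(z_t−z̄)² = 53.2483
r_3 = 14.1392 / 53.2483 = 0.266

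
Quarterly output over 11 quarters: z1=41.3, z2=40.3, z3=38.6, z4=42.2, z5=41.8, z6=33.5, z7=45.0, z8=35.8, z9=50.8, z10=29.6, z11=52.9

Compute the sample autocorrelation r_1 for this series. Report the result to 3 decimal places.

Mean z̄ = (41.3 + 40.3 + 38.6 + 42.2 + 41.8 + 33.5 + 45.0 + 35.8 + 50.8 + 29.6 + 52.9)/11 = 41.0727
Numerator Σ_{t=1}^{10}(z_t−z̄)(z_{t+1}−z̄) = -354.7662
Denominator Σ(z_t−z̄)² = 475.2618
r_1 = -354.7662 / 475.2618 = -0.746

-0.746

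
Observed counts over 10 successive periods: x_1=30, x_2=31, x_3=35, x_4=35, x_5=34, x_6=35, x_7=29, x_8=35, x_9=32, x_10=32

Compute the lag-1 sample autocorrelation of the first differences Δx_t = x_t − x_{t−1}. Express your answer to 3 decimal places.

First differences Δx: 1, 4, 0, -1, 1, -6, 6, -3, 0
Mean of differences = 0.2222
Numerator Σ(Δx_t−Δx̄)(Δx_{t+1}−Δx̄) = -57.2716
Denominator Σ(Δx_t−Δx̄)² = 99.5556
r_1(Δx) = -57.2716 / 99.5556 = -0.575

-0.575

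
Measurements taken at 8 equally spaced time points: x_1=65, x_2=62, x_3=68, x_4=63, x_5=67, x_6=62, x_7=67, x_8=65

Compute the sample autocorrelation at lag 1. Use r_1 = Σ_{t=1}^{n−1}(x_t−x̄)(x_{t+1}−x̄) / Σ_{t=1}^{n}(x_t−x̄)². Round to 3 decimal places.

Mean x̄ = (65 + 62 + 68 + 63 + 67 + 62 + 67 + 65)/8 = 64.8750
Deviations from mean: 0.1250, -2.8750, 3.1250, -1.8750, 2.1250, -2.8750, 2.1250, 0.1250
Σ(x_t−x̄)(x_{t+1}−x̄) = (-0.3594) + (-8.9844) + (-5.8594) + (-3.9844) + (-6.1094) + (-6.1094) + (0.2656) = -31.1406
Denominator Σ(x_t−x̄)² = 38.8750
r_1 = -31.1406 / 38.8750 = -0.801

-0.801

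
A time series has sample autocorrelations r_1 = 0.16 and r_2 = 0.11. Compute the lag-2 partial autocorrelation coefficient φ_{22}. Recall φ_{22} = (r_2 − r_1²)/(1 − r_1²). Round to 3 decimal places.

0.087

φ_{22} = (r_2 − r_1²) / (1 − r_1²)
r_1² = (0.16)² = 0.0256
Numerator = 0.11 − 0.0256 = 0.0844; denominator = 1 − 0.0256 = 0.9744
φ_{22} = 0.0844 / 0.9744 = 0.087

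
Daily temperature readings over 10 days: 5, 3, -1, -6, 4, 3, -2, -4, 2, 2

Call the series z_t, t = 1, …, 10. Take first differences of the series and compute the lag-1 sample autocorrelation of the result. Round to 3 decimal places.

First differences Δz: -2, -4, -5, 10, -1, -5, -2, 6, 0
Mean of differences = -0.3333
Numerator Σ(Δz_t−Δz̄)(Δz_{t+1}−Δz̄) = -29.4444
Denominator Σ(Δz_t−Δz̄)² = 210.0000
r_1(Δz) = -29.4444 / 210.0000 = -0.140

-0.140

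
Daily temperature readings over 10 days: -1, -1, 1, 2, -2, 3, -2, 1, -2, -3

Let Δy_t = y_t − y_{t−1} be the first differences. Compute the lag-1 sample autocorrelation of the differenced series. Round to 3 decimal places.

-0.762

First differences Δy: 0, 2, 1, -4, 5, -5, 3, -3, -1
Mean of differences = -0.2222
Numerator Σ(Δy_t−Δȳ)(Δy_{t+1}−Δȳ) = -68.2716
Denominator Σ(Δy_t−Δȳ)² = 89.5556
r_1(Δy) = -68.2716 / 89.5556 = -0.762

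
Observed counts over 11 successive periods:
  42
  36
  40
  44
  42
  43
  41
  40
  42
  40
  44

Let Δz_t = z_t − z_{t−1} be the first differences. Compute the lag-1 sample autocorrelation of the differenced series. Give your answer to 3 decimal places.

-0.323

First differences Δz: -6, 4, 4, -2, 1, -2, -1, 2, -2, 4
Mean of differences = 0.2000
Numerator Σ(Δz_t−Δz̄)(Δz_{t+1}−Δz̄) = -32.8400
Denominator Σ(Δz_t−Δz̄)² = 101.6000
r_1(Δz) = -32.8400 / 101.6000 = -0.323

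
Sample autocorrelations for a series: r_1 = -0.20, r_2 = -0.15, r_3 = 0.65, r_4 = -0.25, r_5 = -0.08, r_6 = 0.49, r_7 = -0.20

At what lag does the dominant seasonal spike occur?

3

The largest autocorrelation is r_3 = 0.65, with a weaker echo at lag 6 (0.49); the remaining lags stay at or below -0.08.
The dominant spike at lag 3 indicates a seasonal period of 3.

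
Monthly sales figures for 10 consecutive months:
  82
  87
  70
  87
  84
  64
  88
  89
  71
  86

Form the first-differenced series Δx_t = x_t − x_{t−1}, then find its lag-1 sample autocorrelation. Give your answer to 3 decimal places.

First differences Δx: 5, -17, 17, -3, -20, 24, 1, -18, 15
Mean of differences = 0.4444
Numerator Σ(Δx_t−Δx̄)(Δx_{t+1}−Δx̄) = -1102.0864
Denominator Σ(Δx_t−Δx̄)² = 2136.2222
r_1(Δx) = -1102.0864 / 2136.2222 = -0.516

-0.516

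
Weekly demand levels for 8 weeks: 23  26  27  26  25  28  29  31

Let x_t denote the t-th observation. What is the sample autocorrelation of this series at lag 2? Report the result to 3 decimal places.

-0.007

Mean x̄ = (23 + 26 + 27 + 26 + 25 + 28 + 29 + 31)/8 = 26.8750
Σ(x_t−x̄)(x_{t+2}−x̄) = (-0.4844) + (0.7656) + (-0.2344) + (-0.9844) + (-3.9844) + (4.6406) = -0.2813
Denominator Σ(x_t−x̄)² = 42.8750
r_2 = -0.2813 / 42.8750 = -0.007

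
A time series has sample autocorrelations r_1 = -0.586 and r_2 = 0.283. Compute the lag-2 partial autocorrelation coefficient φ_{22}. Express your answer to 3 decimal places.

φ_{22} = (r_2 − r_1²) / (1 − r_1²)
r_1² = (-0.586)² = 0.343396
Numerator = 0.283 − 0.3434 = -0.0604; denominator = 1 − 0.3434 = 0.6566
φ_{22} = -0.0604 / 0.6566 = -0.092

-0.092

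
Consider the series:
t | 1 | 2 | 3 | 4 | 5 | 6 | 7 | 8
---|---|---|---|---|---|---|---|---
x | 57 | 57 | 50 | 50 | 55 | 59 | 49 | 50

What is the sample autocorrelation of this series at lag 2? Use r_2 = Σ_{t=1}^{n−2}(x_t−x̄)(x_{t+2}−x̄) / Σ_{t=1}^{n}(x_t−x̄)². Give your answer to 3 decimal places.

-0.659

Mean x̄ = (57 + 57 + 50 + 50 + 55 + 59 + 49 + 50)/8 = 53.3750
Deviations from mean: 3.6250, 3.6250, -3.3750, -3.3750, 1.6250, 5.6250, -4.3750, -3.3750
Σ(x_t−x̄)(x_{t+2}−x̄) = (-12.2344) + (-12.2344) + (-5.4844) + (-18.9844) + (-7.1094) + (-18.9844) = -75.0313
Denominator Σ(x_t−x̄)² = 113.8750
r_2 = -75.0313 / 113.8750 = -0.659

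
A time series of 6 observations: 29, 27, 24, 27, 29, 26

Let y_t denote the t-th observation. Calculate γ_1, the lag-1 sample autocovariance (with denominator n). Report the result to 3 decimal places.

-0.333

Mean ȳ = (29 + 27 + 24 + 27 + 29 + 26)/6 = 27.0000
Σ_{t=1}^{5}(y_t−ȳ)(y_{t+1}−ȳ) = -2.0000
γ_1 = -2.0000 / 6 = -0.333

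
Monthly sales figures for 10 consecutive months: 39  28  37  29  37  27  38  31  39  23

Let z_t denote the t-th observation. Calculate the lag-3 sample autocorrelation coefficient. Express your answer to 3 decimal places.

Mean z̄ = (39 + 28 + 37 + 29 + 37 + 27 + 38 + 31 + 39 + 23)/10 = 32.8000
Σ(z_t−z̄)(z_{t+3}−z̄) = (-23.5600) + (-20.1600) + (-24.3600) + (-19.7600) + (-7.5600) + (-35.9600) + (-50.9600) = -182.3200
Denominator Σ(z_t−z̄)² = 309.6000
r_3 = -182.3200 / 309.6000 = -0.589

-0.589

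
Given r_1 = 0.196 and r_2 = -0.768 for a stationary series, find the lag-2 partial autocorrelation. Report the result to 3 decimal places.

φ_{22} = (r_2 − r_1²) / (1 − r_1²)
r_1² = (0.196)² = 0.038416
Numerator = -0.768 − 0.0384 = -0.8064; denominator = 1 − 0.0384 = 0.9616
φ_{22} = -0.8064 / 0.9616 = -0.839

-0.839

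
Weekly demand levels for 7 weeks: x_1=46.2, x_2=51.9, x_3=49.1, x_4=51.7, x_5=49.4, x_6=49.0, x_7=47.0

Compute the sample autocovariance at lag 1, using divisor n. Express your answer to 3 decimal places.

Mean x̄ = (46.2 + 51.9 + 49.1 + 51.7 + 49.4 + 49.0 + 47.0)/7 = 49.1857
Σ_{t=1}^{6}(x_t−x̄)(x_{t+1}−x̄) = -7.6473
γ_1 = -7.6473 / 7 = -1.092

-1.092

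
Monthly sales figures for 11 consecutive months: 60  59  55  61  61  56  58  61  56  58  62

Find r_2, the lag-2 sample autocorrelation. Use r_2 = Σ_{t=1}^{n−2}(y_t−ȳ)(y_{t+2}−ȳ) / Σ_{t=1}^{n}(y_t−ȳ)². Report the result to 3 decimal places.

-0.607

Mean ȳ = (60 + 59 + 55 + 61 + 61 + 56 + 58 + 61 + 56 + 58 + 62)/11 = 58.8182
Numerator Σ_{t=1}^{9}(y_t−ȳ)(y_{t+2}−ȳ) = -34.9752
Denominator Σ(y_t−ȳ)² = 57.6364
r_2 = -34.9752 / 57.6364 = -0.607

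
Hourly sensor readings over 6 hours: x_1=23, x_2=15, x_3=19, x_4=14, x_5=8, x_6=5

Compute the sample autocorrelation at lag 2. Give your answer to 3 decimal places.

Mean x̄ = (23 + 15 + 19 + 14 + 8 + 5)/6 = 14.0000
Deviations from mean: 9.0000, 1.0000, 5.0000, 0.0000, -6.0000, -9.0000
Numerator Σ_{t=1}^{4}(x_t−x̄)(x_{t+2}−x̄) = 15.0000
Denominator Σ(x_t−x̄)² = 224.0000
r_2 = 15.0000 / 224.0000 = 0.067

0.067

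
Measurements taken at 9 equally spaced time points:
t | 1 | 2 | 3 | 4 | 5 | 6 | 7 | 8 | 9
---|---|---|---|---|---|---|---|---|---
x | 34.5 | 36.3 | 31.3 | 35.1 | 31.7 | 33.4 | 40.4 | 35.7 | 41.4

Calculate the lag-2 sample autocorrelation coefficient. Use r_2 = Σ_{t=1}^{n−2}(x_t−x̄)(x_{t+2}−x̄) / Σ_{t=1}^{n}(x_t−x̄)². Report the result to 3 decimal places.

0.316

Mean x̄ = (34.5 + 36.3 + 31.3 + 35.1 + 31.7 + 33.4 + 40.4 + 35.7 + 41.4)/9 = 35.5333
Σ(x_t−x̄)(x_{t+2}−x̄) = (4.3744) + (-0.3322) + (16.2278) + (0.9244) + (-18.6556) + (-0.3556) + (28.5511) = 30.7344
Denominator Σ(x_t−x̄)² = 97.1400
r_2 = 30.7344 / 97.1400 = 0.316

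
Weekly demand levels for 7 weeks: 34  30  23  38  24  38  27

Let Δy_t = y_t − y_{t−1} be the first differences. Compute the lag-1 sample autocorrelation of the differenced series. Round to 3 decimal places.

-0.791

First differences Δy: -4, -7, 15, -14, 14, -11
Mean of differences = -1.1667
Numerator Σ(Δy_t−Δȳ)(Δy_{t+1}−Δȳ) = -629.0278
Denominator Σ(Δy_t−Δȳ)² = 794.8333
r_1(Δy) = -629.0278 / 794.8333 = -0.791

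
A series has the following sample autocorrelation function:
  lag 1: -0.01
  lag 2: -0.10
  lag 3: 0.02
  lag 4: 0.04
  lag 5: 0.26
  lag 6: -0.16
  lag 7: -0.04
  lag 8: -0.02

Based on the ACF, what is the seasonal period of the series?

5

The largest autocorrelation is r_5 = 0.26; the remaining lags stay at or below 0.04.
The dominant spike at lag 5 indicates a seasonal period of 5.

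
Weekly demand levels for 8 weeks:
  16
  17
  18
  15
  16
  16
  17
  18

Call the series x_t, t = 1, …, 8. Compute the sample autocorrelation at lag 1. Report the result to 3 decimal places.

Mean x̄ = (16 + 17 + 18 + 15 + 16 + 16 + 17 + 18)/8 = 16.6250
Deviations from mean: -0.6250, 0.3750, 1.3750, -1.6250, -0.6250, -0.6250, 0.3750, 1.3750
Σ(x_t−x̄)(x_{t+1}−x̄) = (-0.2344) + (0.5156) + (-2.2344) + (1.0156) + (0.3906) + (-0.2344) + (0.5156) = -0.2656
Denominator Σ(x_t−x̄)² = 7.8750
r_1 = -0.2656 / 7.8750 = -0.034

-0.034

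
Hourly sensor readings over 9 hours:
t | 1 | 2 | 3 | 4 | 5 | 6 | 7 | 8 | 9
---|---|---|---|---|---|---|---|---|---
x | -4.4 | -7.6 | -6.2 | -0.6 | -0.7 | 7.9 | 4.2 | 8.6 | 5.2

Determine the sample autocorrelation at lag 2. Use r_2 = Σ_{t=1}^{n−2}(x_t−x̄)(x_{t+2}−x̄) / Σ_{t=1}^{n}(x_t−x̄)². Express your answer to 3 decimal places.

0.389

Mean x̄ = (-4.4 − 7.6 − 6.2 − 0.6 − 0.7 + 7.9 + 4.2 + 8.6 + 5.2)/9 = 0.7111
Σ(x_t−x̄)(x_{t+2}−x̄) = (35.3235) + (10.8968) + (9.7523) + (-9.4254) + (-4.9232) + (56.7123) + (15.6612) = 113.9975
Denominator Σ(x_t−x̄)² = 292.9089
r_2 = 113.9975 / 292.9089 = 0.389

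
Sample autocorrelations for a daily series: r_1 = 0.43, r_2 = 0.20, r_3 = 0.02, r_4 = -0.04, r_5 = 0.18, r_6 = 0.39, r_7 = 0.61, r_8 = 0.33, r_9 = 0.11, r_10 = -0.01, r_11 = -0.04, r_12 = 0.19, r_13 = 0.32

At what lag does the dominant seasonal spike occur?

The largest autocorrelation is r_7 = 0.61; the remaining lags stay at or below 0.43. The elevated value at lag 1 (0.43), dropping to 0.20 at lag 2, reflects decaying short-term dependence rather than seasonality.
The dominant spike at lag 7 indicates a seasonal period of 7.

7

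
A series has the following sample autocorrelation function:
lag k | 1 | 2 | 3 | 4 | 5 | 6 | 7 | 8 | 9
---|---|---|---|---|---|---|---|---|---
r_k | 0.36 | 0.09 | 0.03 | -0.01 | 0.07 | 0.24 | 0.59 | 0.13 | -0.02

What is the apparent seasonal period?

The largest autocorrelation is r_7 = 0.59; the remaining lags stay at or below 0.36. The elevated value at lag 1 (0.36), dropping to 0.09 at lag 2, reflects decaying short-term dependence rather than seasonality.
The dominant spike at lag 7 indicates a seasonal period of 7.

7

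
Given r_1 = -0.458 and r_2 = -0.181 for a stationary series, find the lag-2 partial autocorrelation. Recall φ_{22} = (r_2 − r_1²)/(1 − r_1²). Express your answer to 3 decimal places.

-0.494

φ_{22} = (r_2 − r_1²) / (1 − r_1²)
r_1² = (-0.458)² = 0.209764
Numerator = -0.181 − 0.2098 = -0.3908; denominator = 1 − 0.2098 = 0.7902
φ_{22} = -0.3908 / 0.7902 = -0.494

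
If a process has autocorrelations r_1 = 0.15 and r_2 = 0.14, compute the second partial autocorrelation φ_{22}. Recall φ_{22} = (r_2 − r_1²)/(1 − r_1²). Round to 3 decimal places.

φ_{22} = (r_2 − r_1²) / (1 − r_1²)
r_1² = (0.15)² = 0.0225
Numerator = 0.14 − 0.0225 = 0.1175; denominator = 1 − 0.0225 = 0.9775
φ_{22} = 0.1175 / 0.9775 = 0.120

0.120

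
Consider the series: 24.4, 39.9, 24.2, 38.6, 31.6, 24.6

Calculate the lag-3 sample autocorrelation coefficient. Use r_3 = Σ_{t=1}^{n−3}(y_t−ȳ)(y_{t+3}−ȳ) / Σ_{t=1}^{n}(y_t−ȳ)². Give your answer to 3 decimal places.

-0.007

Mean ȳ = (24.4 + 39.9 + 24.2 + 38.6 + 31.6 + 24.6)/6 = 30.5500
Numerator Σ_{t=1}^{3}(y_t−ȳ)(y_{t+3}−ȳ) = -1.9075
Denominator Σ(y_t−ȳ)² = 266.8750
r_3 = -1.9075 / 266.8750 = -0.007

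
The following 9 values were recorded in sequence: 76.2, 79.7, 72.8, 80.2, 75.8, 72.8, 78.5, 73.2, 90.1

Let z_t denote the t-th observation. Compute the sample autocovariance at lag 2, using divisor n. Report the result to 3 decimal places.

Mean z̄ = (76.2 + 79.7 + 72.8 + 80.2 + 75.8 + 72.8 + 78.5 + 73.2 + 90.1)/9 = 77.7000
Σ_{t=1}^{7}(z_t−z̄)(z_{t+2}−z̄) = 39.8600
γ_2 = 39.8600 / 9 = 4.429

4.429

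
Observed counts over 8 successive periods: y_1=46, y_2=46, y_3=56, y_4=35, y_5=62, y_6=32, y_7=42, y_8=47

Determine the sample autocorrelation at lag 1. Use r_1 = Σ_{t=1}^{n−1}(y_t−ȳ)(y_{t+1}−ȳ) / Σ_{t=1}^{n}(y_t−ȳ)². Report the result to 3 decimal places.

Mean ȳ = (46 + 46 + 56 + 35 + 62 + 32 + 42 + 47)/8 = 45.7500
Deviations from mean: 0.2500, 0.2500, 10.2500, -10.7500, 16.2500, -13.7500, -3.7500, 1.2500
Numerator Σ_{t=1}^{7}(y_t−ȳ)(y_{t+1}−ȳ) = -458.8125
Denominator Σ(y_t−ȳ)² = 689.5000
r_1 = -458.8125 / 689.5000 = -0.665

-0.665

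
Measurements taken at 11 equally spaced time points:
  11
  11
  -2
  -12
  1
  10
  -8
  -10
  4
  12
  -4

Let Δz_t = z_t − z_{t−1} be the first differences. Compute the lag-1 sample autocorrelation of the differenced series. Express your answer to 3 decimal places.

-0.040

First differences Δz: 0, -13, -10, 13, 9, -18, -2, 14, 8, -16
Mean of differences = -1.5000
Numerator Σ(Δz_t−Δz̄)(Δz_{t+1}−Δz̄) = -53.7500
Denominator Σ(Δz_t−Δz̄)² = 1340.5000
r_1(Δz) = -53.7500 / 1340.5000 = -0.040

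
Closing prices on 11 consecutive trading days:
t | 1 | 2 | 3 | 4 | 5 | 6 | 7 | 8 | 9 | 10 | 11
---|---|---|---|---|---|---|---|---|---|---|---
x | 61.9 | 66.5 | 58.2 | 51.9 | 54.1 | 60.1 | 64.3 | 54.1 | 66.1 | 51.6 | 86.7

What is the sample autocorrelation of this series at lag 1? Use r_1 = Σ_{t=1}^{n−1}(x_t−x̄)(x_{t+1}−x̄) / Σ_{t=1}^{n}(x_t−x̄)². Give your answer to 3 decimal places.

-0.257

Mean x̄ = (61.9 + 66.5 + 58.2 + 51.9 + 54.1 + 60.1 + 64.3 + 54.1 + 66.1 + 51.6 + 86.7)/11 = 61.4091
Numerator Σ_{t=1}^{10}(x_t−x̄)(x_{t+1}−x̄) = -257.5464
Denominator Σ(x_t−x̄)² = 1001.6491
r_1 = -257.5464 / 1001.6491 = -0.257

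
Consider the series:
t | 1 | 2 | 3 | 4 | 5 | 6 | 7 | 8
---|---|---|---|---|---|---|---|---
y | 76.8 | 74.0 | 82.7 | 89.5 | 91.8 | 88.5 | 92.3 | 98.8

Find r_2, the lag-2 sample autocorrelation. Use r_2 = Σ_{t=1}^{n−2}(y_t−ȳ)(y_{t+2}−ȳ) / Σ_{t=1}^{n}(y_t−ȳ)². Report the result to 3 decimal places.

0.078

Mean ȳ = (76.8 + 74.0 + 82.7 + 89.5 + 91.8 + 88.5 + 92.3 + 98.8)/8 = 86.8000
Deviations from mean: -10.0000, -12.8000, -4.1000, 2.7000, 5.0000, 1.7000, 5.5000, 12.0000
Numerator Σ_{t=1}^{6}(y_t−ȳ)(y_{t+2}−ȳ) = 38.4300
Denominator Σ(y_t−ȳ)² = 490.0800
r_2 = 38.4300 / 490.0800 = 0.078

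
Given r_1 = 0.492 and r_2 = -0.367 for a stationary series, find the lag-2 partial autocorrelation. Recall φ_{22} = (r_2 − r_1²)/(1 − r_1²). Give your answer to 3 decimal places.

φ_{22} = (r_2 − r_1²) / (1 − r_1²)
r_1² = (0.492)² = 0.242064
Numerator = -0.367 − 0.2421 = -0.6091; denominator = 1 − 0.2421 = 0.7579
φ_{22} = -0.6091 / 0.7579 = -0.804

-0.804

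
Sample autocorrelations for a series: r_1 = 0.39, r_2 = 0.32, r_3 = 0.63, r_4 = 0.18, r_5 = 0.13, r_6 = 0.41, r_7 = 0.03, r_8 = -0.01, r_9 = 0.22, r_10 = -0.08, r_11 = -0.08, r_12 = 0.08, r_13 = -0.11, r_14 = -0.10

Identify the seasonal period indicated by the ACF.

3

The largest autocorrelation is r_3 = 0.63, with a weaker echo at lag 6 (0.41); the remaining lags stay at or below 0.39. The elevated value at lag 1 (0.39), dropping to 0.32 at lag 2, reflects decaying short-term dependence rather than seasonality.
The dominant spike at lag 3 indicates a seasonal period of 3.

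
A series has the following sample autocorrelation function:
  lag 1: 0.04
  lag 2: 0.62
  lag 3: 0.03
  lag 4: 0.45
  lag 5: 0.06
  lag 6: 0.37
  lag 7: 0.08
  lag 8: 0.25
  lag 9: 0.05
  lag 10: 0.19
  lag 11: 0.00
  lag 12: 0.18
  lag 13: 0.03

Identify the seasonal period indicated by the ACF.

The largest autocorrelation is r_2 = 0.62, with weaker echoes at lags 4 (0.45), 6 (0.37), 8 (0.25), 10 (0.19) and 12 (0.18); the remaining lags stay at or below 0.08.
The dominant spike at lag 2 indicates a seasonal period of 2.

2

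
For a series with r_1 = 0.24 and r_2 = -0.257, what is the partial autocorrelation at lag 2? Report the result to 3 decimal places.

φ_{22} = (r_2 − r_1²) / (1 − r_1²)
r_1² = (0.24)² = 0.0576
Numerator = -0.257 − 0.0576 = -0.3146; denominator = 1 − 0.0576 = 0.9424
φ_{22} = -0.3146 / 0.9424 = -0.334

-0.334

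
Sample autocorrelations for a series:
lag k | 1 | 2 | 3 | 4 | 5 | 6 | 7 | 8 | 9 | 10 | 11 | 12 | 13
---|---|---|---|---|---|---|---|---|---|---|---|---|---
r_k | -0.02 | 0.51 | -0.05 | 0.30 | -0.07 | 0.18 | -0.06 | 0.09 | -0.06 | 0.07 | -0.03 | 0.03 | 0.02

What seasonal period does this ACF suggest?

2

The largest autocorrelation is r_2 = 0.51, with weaker echoes at lags 4 (0.30) and 6 (0.18); the remaining lags stay at or below 0.09.
The dominant spike at lag 2 indicates a seasonal period of 2.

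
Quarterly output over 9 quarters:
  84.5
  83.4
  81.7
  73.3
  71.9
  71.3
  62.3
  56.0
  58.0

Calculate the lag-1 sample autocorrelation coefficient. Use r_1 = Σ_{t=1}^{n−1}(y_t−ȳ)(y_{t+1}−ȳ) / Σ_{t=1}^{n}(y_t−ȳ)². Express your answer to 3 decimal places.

0.701

Mean ȳ = (84.5 + 83.4 + 81.7 + 73.3 + 71.9 + 71.3 + 62.3 + 56.0 + 58.0)/9 = 71.3778
Numerator Σ_{t=1}^{8}(y_t−ȳ)(y_{t+1}−ȳ) = 648.6817
Denominator Σ(y_t−ȳ)² = 925.0956
r_1 = 648.6817 / 925.0956 = 0.701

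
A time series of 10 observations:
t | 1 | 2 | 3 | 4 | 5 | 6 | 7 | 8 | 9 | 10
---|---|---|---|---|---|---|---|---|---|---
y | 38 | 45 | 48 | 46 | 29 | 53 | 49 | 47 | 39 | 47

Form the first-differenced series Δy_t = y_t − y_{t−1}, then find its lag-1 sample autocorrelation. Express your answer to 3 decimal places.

-0.460

First differences Δy: 7, 3, -2, -17, 24, -4, -2, -8, 8
Mean of differences = 1.0000
Numerator Σ(Δy_t−Δȳ)(Δy_{t+1}−Δȳ) = -490.0000
Denominator Σ(Δy_t−Δȳ)² = 1066.0000
r_1(Δy) = -490.0000 / 1066.0000 = -0.460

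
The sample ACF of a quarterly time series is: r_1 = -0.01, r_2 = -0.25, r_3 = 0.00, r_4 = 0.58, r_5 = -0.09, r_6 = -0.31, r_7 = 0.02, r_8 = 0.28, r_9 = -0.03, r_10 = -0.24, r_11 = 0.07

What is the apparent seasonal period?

4

The largest autocorrelation is r_4 = 0.58, with a weaker echo at lag 8 (0.28); the remaining lags stay at or below 0.07.
The dominant spike at lag 4 indicates a seasonal period of 4.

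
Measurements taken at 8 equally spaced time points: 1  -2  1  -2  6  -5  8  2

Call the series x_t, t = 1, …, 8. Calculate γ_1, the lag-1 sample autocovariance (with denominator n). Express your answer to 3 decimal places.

-10.002

Mean x̄ = (1 − 2 + 1 − 2 + 6 − 5 + 8 + 2)/8 = 1.1250
Deviations: -0.1250, -3.1250, -0.1250, -3.1250, 4.8750, -6.1250, 6.8750, 0.8750
Σ_{t=1}^{7}(x_t−x̄)(x_{t+1}−x̄) = -80.0156
γ_1 = -80.0156 / 8 = -10.002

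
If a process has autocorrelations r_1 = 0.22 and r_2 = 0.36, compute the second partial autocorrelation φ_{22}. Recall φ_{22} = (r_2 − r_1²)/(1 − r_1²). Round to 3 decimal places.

0.327

φ_{22} = (r_2 − r_1²) / (1 − r_1²)
r_1² = (0.22)² = 0.0484
Numerator = 0.36 − 0.0484 = 0.3116; denominator = 1 − 0.0484 = 0.9516
φ_{22} = 0.3116 / 0.9516 = 0.327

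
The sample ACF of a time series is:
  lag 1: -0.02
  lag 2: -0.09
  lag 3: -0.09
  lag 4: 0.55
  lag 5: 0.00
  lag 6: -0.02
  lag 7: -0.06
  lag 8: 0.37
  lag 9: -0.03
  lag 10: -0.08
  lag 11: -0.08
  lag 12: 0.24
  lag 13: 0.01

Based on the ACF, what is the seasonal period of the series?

The largest autocorrelation is r_4 = 0.55, with weaker echoes at lags 8 (0.37) and 12 (0.24); the remaining lags stay at or below 0.01.
The dominant spike at lag 4 indicates a seasonal period of 4.

4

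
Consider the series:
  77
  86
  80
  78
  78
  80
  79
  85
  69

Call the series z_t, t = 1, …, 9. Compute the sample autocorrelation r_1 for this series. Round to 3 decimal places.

-0.360

Mean z̄ = (77 + 86 + 80 + 78 + 78 + 80 + 79 + 85 + 69)/9 = 79.1111
Numerator Σ_{t=1}^{8}(z_t−z̄)(z_{t+1}−z̄) = -69.4568
Denominator Σ(z_t−z̄)² = 192.8889
r_1 = -69.4568 / 192.8889 = -0.360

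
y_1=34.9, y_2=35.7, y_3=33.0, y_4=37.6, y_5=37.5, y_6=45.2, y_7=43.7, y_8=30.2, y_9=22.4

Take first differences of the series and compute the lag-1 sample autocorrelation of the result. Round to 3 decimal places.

First differences Δy: 0.8, -2.7, 4.6, -0.1, 7.7, -1.5, -13.5, -7.8
Mean of differences = -1.5625
Numerator Σ(Δy_t−Δȳ)(Δy_{t+1}−Δȳ) = 87.1548
Denominator Σ(Δy_t−Δȳ)² = 314.1988
r_1(Δy) = 87.1548 / 314.1988 = 0.277

0.277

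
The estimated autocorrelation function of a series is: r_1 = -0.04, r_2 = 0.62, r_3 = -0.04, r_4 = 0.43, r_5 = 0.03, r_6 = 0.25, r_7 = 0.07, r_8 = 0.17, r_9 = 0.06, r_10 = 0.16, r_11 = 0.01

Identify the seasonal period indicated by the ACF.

The largest autocorrelation is r_2 = 0.62, with weaker echoes at lags 4 (0.43), 6 (0.25), 8 (0.17) and 10 (0.16); the remaining lags stay at or below 0.07.
The dominant spike at lag 2 indicates a seasonal period of 2.

2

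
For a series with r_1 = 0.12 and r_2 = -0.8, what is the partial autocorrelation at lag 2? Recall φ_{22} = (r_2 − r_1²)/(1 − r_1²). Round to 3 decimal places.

-0.826

φ_{22} = (r_2 − r_1²) / (1 − r_1²)
r_1² = (0.12)² = 0.0144
Numerator = -0.8 − 0.0144 = -0.8144; denominator = 1 − 0.0144 = 0.9856
φ_{22} = -0.8144 / 0.9856 = -0.826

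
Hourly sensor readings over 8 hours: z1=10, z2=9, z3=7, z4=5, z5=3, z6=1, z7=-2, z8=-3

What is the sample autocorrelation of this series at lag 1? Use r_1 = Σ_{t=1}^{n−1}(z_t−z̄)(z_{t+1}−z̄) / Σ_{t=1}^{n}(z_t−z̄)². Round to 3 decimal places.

Mean z̄ = (10 + 9 + 7 + 5 + 3 + 1 − 2 − 3)/8 = 3.7500
Deviations from mean: 6.2500, 5.2500, 3.2500, 1.2500, -0.7500, -2.7500, -5.7500, -6.7500
Σ(z_t−z̄)(z_{t+1}−z̄) = (32.8125) + (17.0625) + (4.0625) + (-0.9375) + (2.0625) + (15.8125) + (38.8125) = 109.6875
Denominator Σ(z_t−z̄)² = 165.5000
r_1 = 109.6875 / 165.5000 = 0.663

0.663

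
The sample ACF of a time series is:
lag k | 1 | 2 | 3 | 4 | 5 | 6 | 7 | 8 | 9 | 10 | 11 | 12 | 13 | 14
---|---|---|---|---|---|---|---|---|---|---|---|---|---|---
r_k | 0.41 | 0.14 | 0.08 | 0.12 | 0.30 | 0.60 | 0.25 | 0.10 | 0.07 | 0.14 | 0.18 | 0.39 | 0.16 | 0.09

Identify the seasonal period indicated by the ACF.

The largest autocorrelation is r_6 = 0.60; the remaining lags stay at or below 0.41. The elevated value at lag 1 (0.41), dropping to 0.14 at lag 2, reflects decaying short-term dependence rather than seasonality.
The dominant spike at lag 6 indicates a seasonal period of 6.

6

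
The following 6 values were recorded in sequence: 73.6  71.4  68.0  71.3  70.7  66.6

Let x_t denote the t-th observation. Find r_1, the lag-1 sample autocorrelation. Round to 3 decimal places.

Mean x̄ = (73.6 + 71.4 + 68.0 + 71.3 + 70.7 + 66.6)/6 = 70.2667
Deviations from mean: 3.3333, 1.1333, -2.2667, 1.0333, 0.4333, -3.6667
Numerator Σ_{t=1}^{5}(x_t−x̄)(x_{t+1}−x̄) = -2.2744
Denominator Σ(x_t−x̄)² = 32.2333
r_1 = -2.2744 / 32.2333 = -0.071

-0.071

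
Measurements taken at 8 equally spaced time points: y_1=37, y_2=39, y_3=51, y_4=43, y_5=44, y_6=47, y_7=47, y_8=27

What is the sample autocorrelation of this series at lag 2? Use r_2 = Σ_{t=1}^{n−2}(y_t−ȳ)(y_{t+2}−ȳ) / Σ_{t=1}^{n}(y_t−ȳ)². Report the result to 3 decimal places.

-0.223

Mean ȳ = (37 + 39 + 51 + 43 + 44 + 47 + 47 + 27)/8 = 41.8750
Deviations from mean: -4.8750, -2.8750, 9.1250, 1.1250, 2.1250, 5.1250, 5.1250, -14.8750
Σ(y_t−ȳ)(y_{t+2}−ȳ) = (-44.4844) + (-3.2344) + (19.3906) + (5.7656) + (10.8906) + (-76.2344) = -87.9063
Denominator Σ(y_t−ȳ)² = 394.8750
r_2 = -87.9063 / 394.8750 = -0.223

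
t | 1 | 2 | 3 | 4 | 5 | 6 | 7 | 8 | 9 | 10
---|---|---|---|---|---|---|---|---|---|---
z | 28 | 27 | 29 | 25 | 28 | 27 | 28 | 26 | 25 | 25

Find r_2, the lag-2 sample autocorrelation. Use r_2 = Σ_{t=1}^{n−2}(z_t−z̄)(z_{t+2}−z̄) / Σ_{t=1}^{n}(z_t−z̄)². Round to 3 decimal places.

Mean z̄ = (28 + 27 + 29 + 25 + 28 + 27 + 28 + 26 + 25 + 25)/10 = 26.8000
Numerator Σ_{t=1}^{8}(z_t−z̄)(z_{t+2}−z̄) = 5.1200
Denominator Σ(z_t−z̄)² = 19.6000
r_2 = 5.1200 / 19.6000 = 0.261

0.261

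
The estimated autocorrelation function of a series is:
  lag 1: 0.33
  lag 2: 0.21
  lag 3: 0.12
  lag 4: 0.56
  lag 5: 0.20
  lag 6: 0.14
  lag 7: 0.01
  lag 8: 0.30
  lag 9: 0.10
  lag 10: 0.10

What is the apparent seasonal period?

The largest autocorrelation is r_4 = 0.56; the remaining lags stay at or below 0.33. The elevated value at lag 1 (0.33), dropping to 0.21 at lag 2, reflects decaying short-term dependence rather than seasonality.
The dominant spike at lag 4 indicates a seasonal period of 4.

4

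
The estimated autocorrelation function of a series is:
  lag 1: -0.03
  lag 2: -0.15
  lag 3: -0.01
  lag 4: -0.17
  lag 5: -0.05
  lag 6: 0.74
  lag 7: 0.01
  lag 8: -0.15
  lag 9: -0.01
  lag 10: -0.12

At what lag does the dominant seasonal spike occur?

6

The largest autocorrelation is r_6 = 0.74; the remaining lags stay at or below 0.01.
The dominant spike at lag 6 indicates a seasonal period of 6.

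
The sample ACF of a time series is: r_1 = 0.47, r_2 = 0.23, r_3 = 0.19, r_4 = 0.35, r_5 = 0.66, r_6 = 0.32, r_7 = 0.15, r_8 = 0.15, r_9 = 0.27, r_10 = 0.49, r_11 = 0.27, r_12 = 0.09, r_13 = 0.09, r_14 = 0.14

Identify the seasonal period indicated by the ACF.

The largest autocorrelation is r_5 = 0.66, with a weaker echo at lag 10 (0.49); the remaining lags stay at or below 0.47. The elevated value at lag 1 (0.47), dropping to 0.23 at lag 2, reflects decaying short-term dependence rather than seasonality.
The dominant spike at lag 5 indicates a seasonal period of 5.

5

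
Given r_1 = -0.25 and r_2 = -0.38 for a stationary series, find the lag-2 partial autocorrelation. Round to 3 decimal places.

φ_{22} = (r_2 − r_1²) / (1 − r_1²)
r_1² = (-0.25)² = 0.0625
Numerator = -0.38 − 0.0625 = -0.4425; denominator = 1 − 0.0625 = 0.9375
φ_{22} = -0.4425 / 0.9375 = -0.472

-0.472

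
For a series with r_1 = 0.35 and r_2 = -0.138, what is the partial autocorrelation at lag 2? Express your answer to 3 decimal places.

φ_{22} = (r_2 − r_1²) / (1 − r_1²)
r_1² = (0.35)² = 0.1225
Numerator = -0.138 − 0.1225 = -0.2605; denominator = 1 − 0.1225 = 0.8775
φ_{22} = -0.2605 / 0.8775 = -0.297

-0.297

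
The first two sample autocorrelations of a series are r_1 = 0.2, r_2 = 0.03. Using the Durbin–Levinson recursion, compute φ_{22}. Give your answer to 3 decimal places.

φ_{22} = (r_2 − r_1²) / (1 − r_1²)
r_1² = (0.2)² = 0.04
Numerator = 0.03 − 0.0400 = -0.0100; denominator = 1 − 0.0400 = 0.9600
φ_{22} = -0.0100 / 0.9600 = -0.010

-0.010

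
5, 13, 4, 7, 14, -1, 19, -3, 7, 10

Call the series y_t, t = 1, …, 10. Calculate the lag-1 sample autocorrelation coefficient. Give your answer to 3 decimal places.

-0.738

Mean ȳ = (5 + 13 + 4 + 7 + 14 − 1 + 19 − 3 + 7 + 10)/10 = 7.5000
Numerator Σ_{t=1}^{9}(y_t−ȳ)(y_{t+1}−ȳ) = -304.2500
Denominator Σ(y_t−ȳ)² = 412.5000
r_1 = -304.2500 / 412.5000 = -0.738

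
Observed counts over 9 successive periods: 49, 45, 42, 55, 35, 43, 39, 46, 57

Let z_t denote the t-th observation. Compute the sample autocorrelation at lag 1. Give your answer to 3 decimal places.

-0.211

Mean z̄ = (49 + 45 + 42 + 55 + 35 + 43 + 39 + 46 + 57)/9 = 45.6667
Numerator Σ_{t=1}^{8}(z_t−z̄)(z_{t+1}−z̄) = -85.7778
Denominator Σ(z_t−z̄)² = 406.0000
r_1 = -85.7778 / 406.0000 = -0.211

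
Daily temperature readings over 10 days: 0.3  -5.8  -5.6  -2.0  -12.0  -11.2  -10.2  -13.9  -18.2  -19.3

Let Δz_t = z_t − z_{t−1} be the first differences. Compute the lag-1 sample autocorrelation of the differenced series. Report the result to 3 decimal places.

-0.410

First differences Δz: -6.1, 0.2, 3.6, -10.0, 0.8, 1.0, -3.7, -4.3, -1.1
Mean of differences = -2.1778
Numerator Σ(Δz_t−Δz̄)(Δz_{t+1}−Δz̄) = -58.5072
Denominator Σ(Δz_t−Δz̄)² = 142.5556
r_1(Δz) = -58.5072 / 142.5556 = -0.410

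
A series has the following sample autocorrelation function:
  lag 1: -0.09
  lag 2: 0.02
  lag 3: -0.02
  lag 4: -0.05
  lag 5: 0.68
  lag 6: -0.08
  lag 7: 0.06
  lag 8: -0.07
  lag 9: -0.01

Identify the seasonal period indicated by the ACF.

5

The largest autocorrelation is r_5 = 0.68; the remaining lags stay at or below 0.06.
The dominant spike at lag 5 indicates a seasonal period of 5.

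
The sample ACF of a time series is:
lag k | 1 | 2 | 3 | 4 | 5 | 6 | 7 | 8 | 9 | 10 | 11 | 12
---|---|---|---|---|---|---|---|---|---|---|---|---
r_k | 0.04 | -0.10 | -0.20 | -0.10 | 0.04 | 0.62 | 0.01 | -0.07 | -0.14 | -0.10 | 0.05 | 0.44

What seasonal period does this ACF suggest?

The largest autocorrelation is r_6 = 0.62, with a weaker echo at lag 12 (0.44); the remaining lags stay at or below 0.05.
The dominant spike at lag 6 indicates a seasonal period of 6.

6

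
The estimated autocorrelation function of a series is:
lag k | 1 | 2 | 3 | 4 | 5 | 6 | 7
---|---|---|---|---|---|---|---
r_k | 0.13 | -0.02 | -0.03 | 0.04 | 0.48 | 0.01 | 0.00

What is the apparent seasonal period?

The largest autocorrelation is r_5 = 0.48; the remaining lags stay at or below 0.13.
The dominant spike at lag 5 indicates a seasonal period of 5.

5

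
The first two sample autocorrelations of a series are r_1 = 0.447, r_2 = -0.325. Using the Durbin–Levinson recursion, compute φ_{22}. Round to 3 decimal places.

-0.656

φ_{22} = (r_2 − r_1²) / (1 − r_1²)
r_1² = (0.447)² = 0.199809
Numerator = -0.325 − 0.1998 = -0.5248; denominator = 1 − 0.1998 = 0.8002
φ_{22} = -0.5248 / 0.8002 = -0.656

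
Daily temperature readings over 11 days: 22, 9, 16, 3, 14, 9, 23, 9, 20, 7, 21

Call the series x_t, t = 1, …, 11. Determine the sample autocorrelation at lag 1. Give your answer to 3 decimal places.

-0.594

Mean x̄ = (22 + 9 + 16 + 3 + 14 + 9 + 23 + 9 + 20 + 7 + 21)/11 = 13.9091
Numerator Σ_{t=1}^{10}(x_t−x̄)(x_{t+1}−x̄) = -284.4628
Denominator Σ(x_t−x̄)² = 478.9091
r_1 = -284.4628 / 478.9091 = -0.594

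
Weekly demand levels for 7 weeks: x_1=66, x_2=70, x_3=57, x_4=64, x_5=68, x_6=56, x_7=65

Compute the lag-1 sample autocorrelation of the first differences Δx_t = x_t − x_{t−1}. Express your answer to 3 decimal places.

First differences Δx: 4, -13, 7, 4, -12, 9
Mean of differences = -0.1667
Numerator Σ(Δx_t−Δx̄)(Δx_{t+1}−Δx̄) = -273.3611
Denominator Σ(Δx_t−Δx̄)² = 474.8333
r_1(Δx) = -273.3611 / 474.8333 = -0.576

-0.576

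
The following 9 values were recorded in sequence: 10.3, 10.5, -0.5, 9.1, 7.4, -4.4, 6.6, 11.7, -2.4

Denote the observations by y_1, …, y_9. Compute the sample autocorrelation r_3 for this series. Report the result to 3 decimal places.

0.597

Mean ȳ = (10.3 + 10.5 − 0.5 + 9.1 + 7.4 − 4.4 + 6.6 + 11.7 − 2.4)/9 = 5.3667
Numerator Σ_{t=1}^{6}(y_t−ȳ)(y_{t+3}−ȳ) = 179.4900
Denominator Σ(y_t−ȳ)² = 300.5200
r_3 = 179.4900 / 300.5200 = 0.597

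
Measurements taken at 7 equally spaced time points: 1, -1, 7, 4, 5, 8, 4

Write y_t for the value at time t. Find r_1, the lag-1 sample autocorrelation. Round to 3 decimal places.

0.067

Mean ȳ = (1 − 1 + 7 + 4 + 5 + 8 + 4)/7 = 4.0000
Deviations from mean: -3.0000, -5.0000, 3.0000, 0.0000, 1.0000, 4.0000, 0.0000
Σ(y_t−ȳ)(y_{t+1}−ȳ) = (15.0000) + (-15.0000) + (0.0000) + (0.0000) + (4.0000) + (0.0000) = 4.0000
Denominator Σ(y_t−ȳ)² = 60.0000
r_1 = 4.0000 / 60.0000 = 0.067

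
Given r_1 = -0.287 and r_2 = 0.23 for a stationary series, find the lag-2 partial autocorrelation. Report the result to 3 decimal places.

φ_{22} = (r_2 − r_1²) / (1 − r_1²)
r_1² = (-0.287)² = 0.082369
Numerator = 0.23 − 0.0824 = 0.1476; denominator = 1 − 0.0824 = 0.9176
φ_{22} = 0.1476 / 0.9176 = 0.161

0.161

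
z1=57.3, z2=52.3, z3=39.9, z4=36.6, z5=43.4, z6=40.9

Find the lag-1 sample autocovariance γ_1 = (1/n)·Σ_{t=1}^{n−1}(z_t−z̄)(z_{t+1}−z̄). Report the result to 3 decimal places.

19.319

Mean z̄ = (57.3 + 52.3 + 39.9 + 36.6 + 43.4 + 40.9)/6 = 45.0667
Σ_{t=1}^{5}(z_t−z̄)(z_{t+1}−z̄) = 115.9156
γ_1 = 115.9156 / 6 = 19.319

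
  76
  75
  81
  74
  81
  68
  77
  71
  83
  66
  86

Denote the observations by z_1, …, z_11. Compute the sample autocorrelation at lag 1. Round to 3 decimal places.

Mean z̄ = (76 + 75 + 81 + 74 + 81 + 68 + 77 + 71 + 83 + 66 + 86)/11 = 76.1818
Numerator Σ_{t=1}^{10}(z_t−z̄)(z_{t+1}−z̄) = -281.5785
Denominator Σ(z_t−z̄)² = 393.6364
r_1 = -281.5785 / 393.6364 = -0.715

-0.715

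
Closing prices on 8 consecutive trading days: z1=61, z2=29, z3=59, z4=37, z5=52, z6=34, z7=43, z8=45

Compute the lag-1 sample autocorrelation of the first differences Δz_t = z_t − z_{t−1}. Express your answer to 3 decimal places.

-0.778

First differences Δz: -32, 30, -22, 15, -18, 9, 2
Mean of differences = -2.2857
Numerator Σ(Δz_t−Δz̄)(Δz_{t+1}−Δz̄) = -2337.2245
Denominator Σ(Δz_t−Δz̄)² = 3005.4286
r_1(Δz) = -2337.2245 / 3005.4286 = -0.778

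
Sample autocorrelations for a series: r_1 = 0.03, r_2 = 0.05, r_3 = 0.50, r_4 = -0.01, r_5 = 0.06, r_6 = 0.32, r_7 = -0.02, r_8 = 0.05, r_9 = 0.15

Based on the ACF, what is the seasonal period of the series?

The largest autocorrelation is r_3 = 0.50, with weaker echoes at lags 6 (0.32) and 9 (0.15); the remaining lags stay at or below 0.06.
The dominant spike at lag 3 indicates a seasonal period of 3.

3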